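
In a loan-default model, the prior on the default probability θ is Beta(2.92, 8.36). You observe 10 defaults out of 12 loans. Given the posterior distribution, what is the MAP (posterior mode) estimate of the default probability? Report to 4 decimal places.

0.5602

The Beta prior is conjugate to a Binomial/Bernoulli likelihood; the update adds successes to α and failures to β.
Posterior: Beta(α+k, β+n−k) = Beta(2.92+10, 8.36+2) = Beta(12.92, 10.36).
Mode of Beta(a,b) for a,b>1 is (a−1)/(a+b−2) = 11.92/21.28 = 0.5602.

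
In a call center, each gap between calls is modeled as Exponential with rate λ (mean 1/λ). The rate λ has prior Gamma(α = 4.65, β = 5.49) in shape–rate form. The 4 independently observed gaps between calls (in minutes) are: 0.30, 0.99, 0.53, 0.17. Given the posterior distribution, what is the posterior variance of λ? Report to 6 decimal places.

With a Gamma(shape α, rate β) prior on the exponential rate λ, the posterior after n observations with total T = Σxᵢ is Gamma(α+n, β+T).
Sum of observations T = 1.99 minutes; n = 4.
Posterior: Gamma(4.65+4, 5.49+1.99) = Gamma(8.65, 7.48).
Var = α/β² = 0.154601.

0.154601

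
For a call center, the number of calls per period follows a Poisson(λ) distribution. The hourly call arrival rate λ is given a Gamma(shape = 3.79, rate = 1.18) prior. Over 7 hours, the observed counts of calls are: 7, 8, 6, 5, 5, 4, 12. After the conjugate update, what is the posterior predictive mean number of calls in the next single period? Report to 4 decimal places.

6.2090

With a Gamma(shape α, rate β) prior, the Poisson likelihood is conjugate: the posterior is Gamma(α + ΣXᵢ, β + n).
Sum of counts S = 47 over n = 7 hours.
Posterior: Gamma(α+S, β+n) = Gamma(3.79+47, 1.18+7) = Gamma(50.79, 8.18).
The predictive distribution for one future period is NegBinom with mean α/β = 6.2090.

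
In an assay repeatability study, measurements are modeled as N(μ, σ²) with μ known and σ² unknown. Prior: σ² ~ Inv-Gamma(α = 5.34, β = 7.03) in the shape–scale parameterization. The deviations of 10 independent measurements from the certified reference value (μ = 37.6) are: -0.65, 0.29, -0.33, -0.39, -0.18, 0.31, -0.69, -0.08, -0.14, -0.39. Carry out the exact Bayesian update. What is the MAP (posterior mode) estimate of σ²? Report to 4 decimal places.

0.6883

With known mean μ and an Inverse-Gamma(α, β) prior on σ², the Normal likelihood is conjugate: posterior is Inv-Gamma(α + n/2, β + Σ(xᵢ−μ)²/2).
Σ(xᵢ−μ)² = (-0.65)² + (0.29)² + (-0.33)² + (-0.39)² + (-0.18)² + (0.31)² + (-0.69)² + (-0.08)² + (-0.14)² + (-0.39)² = 1.5503.
Posterior: Inv-Gamma(5.34 + 10/2, 7.03 + 1.5503/2) = Inv-Gamma(10.34, 7.80515).
Mode = β/(α+1) = 7.80515/11.34 = 0.6883.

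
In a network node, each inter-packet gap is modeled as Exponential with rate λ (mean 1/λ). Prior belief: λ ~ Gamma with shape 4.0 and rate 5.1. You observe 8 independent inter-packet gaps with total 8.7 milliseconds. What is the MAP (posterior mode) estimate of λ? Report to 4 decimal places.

With a Gamma(shape α, rate β) prior on the exponential rate λ, the posterior after n observations with total T = Σxᵢ is Gamma(α+n, β+T).
Posterior: Gamma(4.0+8, 5.1+8.7) = Gamma(12.0, 13.8).
Mode = (α−1)/β = 0.7971.

0.7971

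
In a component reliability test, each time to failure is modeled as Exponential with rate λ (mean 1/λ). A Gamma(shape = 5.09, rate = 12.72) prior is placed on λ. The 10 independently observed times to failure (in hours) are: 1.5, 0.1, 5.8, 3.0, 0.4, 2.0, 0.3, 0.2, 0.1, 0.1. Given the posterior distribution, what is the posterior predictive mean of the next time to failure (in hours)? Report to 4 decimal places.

1.8609

With a Gamma(shape α, rate β) prior on the exponential rate λ, the posterior after n observations with total T = Σxᵢ is Gamma(α+n, β+T).
Sum of observations T = 13.5 hours; n = 10.
Posterior: Gamma(5.09+10, 12.72+13.5) = Gamma(15.09, 26.22).
The predictive distribution for the next observation is Lomax; its mean is β/(α−1) = 26.22/14.09 = 1.8609.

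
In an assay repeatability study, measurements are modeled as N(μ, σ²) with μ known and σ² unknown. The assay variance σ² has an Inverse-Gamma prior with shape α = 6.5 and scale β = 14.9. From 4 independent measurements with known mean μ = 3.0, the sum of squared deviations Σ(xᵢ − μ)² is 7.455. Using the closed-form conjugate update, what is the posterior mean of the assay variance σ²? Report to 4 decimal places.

With known mean μ and an Inverse-Gamma(α, β) prior on σ², the Normal likelihood is conjugate: posterior is Inv-Gamma(α + n/2, β + Σ(xᵢ−μ)²/2).
Posterior: Inv-Gamma(6.5 + 4/2, 14.9 + 7.455/2) = Inv-Gamma(8.50, 18.6275).
E[σ²|data] = β/(α−1) = 18.6275/7.50 = 2.4837.

2.4837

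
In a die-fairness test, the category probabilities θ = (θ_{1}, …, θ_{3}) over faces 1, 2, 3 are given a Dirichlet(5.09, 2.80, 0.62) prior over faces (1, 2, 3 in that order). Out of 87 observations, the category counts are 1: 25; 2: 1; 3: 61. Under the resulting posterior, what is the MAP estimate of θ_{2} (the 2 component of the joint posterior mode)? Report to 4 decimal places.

The Dirichlet prior is conjugate to the Multinomial likelihood: each posterior αⱼ = prior αⱼ + observed count nⱼ.
Posterior concentration: (30.09, 3.80, 61.62), total = 95.51.
Joint mode component: (α_{2}−1)/(Σα−K) = 2.80/92.51 = 0.0303.

0.0303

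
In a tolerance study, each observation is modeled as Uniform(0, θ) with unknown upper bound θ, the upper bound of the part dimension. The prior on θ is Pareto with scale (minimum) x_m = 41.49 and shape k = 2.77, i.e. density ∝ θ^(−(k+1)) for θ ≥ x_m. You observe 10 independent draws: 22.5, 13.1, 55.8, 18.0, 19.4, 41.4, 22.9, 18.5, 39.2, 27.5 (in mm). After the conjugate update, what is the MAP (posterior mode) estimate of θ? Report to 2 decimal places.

55.80

A Pareto(scale x_m, shape k) prior on the upper bound θ of Uniform(0, θ) is conjugate: posterior is Pareto(max(x_m, max xᵢ), k + n).
Sample maximum = 55.8; prior scale x_m = 41.49 → posterior scale = max = 55.80.
Posterior shape = 2.77 + 10 = 12.77.
The Pareto density is decreasing on [x_m, ∞), so the mode is x_m = 55.80.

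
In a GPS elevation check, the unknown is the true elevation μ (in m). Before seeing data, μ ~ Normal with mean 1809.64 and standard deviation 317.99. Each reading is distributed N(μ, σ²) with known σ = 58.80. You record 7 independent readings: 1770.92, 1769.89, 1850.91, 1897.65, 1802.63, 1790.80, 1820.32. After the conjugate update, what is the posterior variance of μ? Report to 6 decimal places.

For Normal data with known variance σ², a Normal(μ₀, σ₀²) prior on μ is conjugate. Posterior precision = 1/σ₀² + n/σ²; posterior mean is the precision-weighted average of μ₀ and x̄.
σ₀² = 317.99² = 101117.6401, σ² = 58.80² = 3457.44; σ² + n·σ₀² = 3457.44 + 7·101117.6401 = 711280.9207.
Posterior precision = 1/σ₀² + n/σ² = 1/101117.6401 + 7/3457.44 = (σ² + n·σ₀²)/(σ₀²σ²) = 711280.9207/(101117.6401·3457.44); posterior variance σₙ² = σ₀²σ²/(σ² + n·σ₀²) = 101117.6401·3457.44/711280.9207 = 491.519122.

491.519122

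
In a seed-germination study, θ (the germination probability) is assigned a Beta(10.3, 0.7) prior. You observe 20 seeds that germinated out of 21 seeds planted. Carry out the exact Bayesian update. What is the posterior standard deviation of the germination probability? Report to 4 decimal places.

The Beta prior is conjugate to a Binomial/Bernoulli likelihood; the update adds successes to α and failures to β.
Posterior: Beta(α+k, β+n−k) = Beta(10.3+20, 0.7+1) = Beta(30.3, 1.7).
Var = αβ/((α+β)²(α+β+1)) = 30.3·1.7/(32.0²·33.0) = 0.00152433; SD = √0.00152433 = 0.0390.

0.0390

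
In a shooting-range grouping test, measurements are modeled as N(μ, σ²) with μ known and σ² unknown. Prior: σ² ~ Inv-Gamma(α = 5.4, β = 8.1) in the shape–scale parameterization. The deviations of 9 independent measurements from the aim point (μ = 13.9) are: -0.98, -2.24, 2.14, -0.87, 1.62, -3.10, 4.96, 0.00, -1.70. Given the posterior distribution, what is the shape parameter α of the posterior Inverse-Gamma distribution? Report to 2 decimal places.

9.90

With known mean μ and an Inverse-Gamma(α, β) prior on σ², the Normal likelihood is conjugate: posterior is Inv-Gamma(α + n/2, β + Σ(xᵢ−μ)²/2).
Σ(xᵢ−μ)² = (-0.98)² + (-2.24)² + (2.14)² + (-0.87)² + (1.62)² + (-3.10)² + (4.96)² + (0.00)² + (-1.70)² = 51.0405.
Posterior: Inv-Gamma(5.4 + 9/2, 8.1 + 51.0405/2) = Inv-Gamma(9.90, 33.62025).
Posterior α = 9.90.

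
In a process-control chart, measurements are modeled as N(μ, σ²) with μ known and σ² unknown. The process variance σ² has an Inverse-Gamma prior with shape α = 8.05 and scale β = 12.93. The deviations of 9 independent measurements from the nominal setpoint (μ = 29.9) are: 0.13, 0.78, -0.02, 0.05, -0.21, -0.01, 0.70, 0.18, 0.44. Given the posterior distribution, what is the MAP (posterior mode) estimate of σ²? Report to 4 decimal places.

1.0055

With known mean μ and an Inverse-Gamma(α, β) prior on σ², the Normal likelihood is conjugate: posterior is Inv-Gamma(α + n/2, β + Σ(xᵢ−μ)²/2).
Σ(xᵢ−μ)² = (0.13)² + (0.78)² + (-0.02)² + (0.05)² + (-0.21)² + (-0.01)² + (0.70)² + (0.18)² + (0.44)² = 1.3884.
Posterior: Inv-Gamma(8.05 + 9/2, 12.93 + 1.3884/2) = Inv-Gamma(12.55, 13.62420).
Mode = β/(α+1) = 13.62420/13.55 = 1.0055.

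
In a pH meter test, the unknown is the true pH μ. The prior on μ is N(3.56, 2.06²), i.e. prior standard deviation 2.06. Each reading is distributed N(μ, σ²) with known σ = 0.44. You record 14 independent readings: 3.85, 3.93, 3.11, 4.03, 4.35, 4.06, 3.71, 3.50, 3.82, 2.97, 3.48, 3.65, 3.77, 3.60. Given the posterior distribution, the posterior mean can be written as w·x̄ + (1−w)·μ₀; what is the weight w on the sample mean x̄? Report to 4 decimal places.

0.9968

For Normal data with known variance σ², a Normal(μ₀, σ₀²) prior on μ is conjugate. Posterior precision = 1/σ₀² + n/σ²; posterior mean is the precision-weighted average of μ₀ and x̄.
σ₀² = 2.06² = 4.2436, σ² = 0.44² = 0.1936. Prior precision 1/σ₀² = 1/4.2436; data precision n/σ² = 14/0.1936.
w = (n/σ²)/(1/σ₀² + n/σ²) = n·σ₀²/(σ² + n·σ₀²) = 14·4.2436/(0.1936 + 14·4.2436) = 59.4104/59.604 = 0.9968.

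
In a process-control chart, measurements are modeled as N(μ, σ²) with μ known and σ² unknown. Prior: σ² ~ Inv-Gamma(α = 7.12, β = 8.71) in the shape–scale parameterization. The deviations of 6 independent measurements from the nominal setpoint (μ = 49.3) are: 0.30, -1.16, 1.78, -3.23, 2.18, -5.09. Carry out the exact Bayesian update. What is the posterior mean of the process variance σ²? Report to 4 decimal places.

3.4604

With known mean μ and an Inverse-Gamma(α, β) prior on σ², the Normal likelihood is conjugate: posterior is Inv-Gamma(α + n/2, β + Σ(xᵢ−μ)²/2).
Σ(xᵢ−μ)² = (0.30)² + (-1.16)² + (1.78)² + (-3.23)² + (2.18)² + (-5.09)² = 45.6974.
Posterior: Inv-Gamma(7.12 + 6/2, 8.71 + 45.6974/2) = Inv-Gamma(10.12, 31.55870).
E[σ²|data] = β/(α−1) = 31.55870/9.12 = 3.4604.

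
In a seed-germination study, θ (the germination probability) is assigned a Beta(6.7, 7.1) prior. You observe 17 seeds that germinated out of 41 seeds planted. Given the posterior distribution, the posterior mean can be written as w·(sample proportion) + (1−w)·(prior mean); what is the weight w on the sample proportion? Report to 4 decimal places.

The Beta prior is conjugate to a Binomial/Bernoulli likelihood; the update adds successes to α and failures to β.
Posterior mean = (α₀+k)/(α₀+β₀+n) = [n/(α₀+β₀+n)]·(k/n) + [(α₀+β₀)/(α₀+β₀+n)]·α₀/(α₀+β₀), so only n and the prior enter the weight.
The weight on the data is w = n/(α₀+β₀+n) = 41/(6.7+7.1+41) = 41/54.8 = 0.7482.

0.7482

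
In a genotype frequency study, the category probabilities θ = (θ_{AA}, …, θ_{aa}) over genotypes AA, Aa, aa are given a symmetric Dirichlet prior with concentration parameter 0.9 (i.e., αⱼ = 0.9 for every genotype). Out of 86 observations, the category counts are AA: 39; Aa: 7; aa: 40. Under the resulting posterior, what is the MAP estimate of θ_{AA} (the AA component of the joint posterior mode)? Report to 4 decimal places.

0.4539

The Dirichlet prior is conjugate to the Multinomial likelihood: each posterior αⱼ = prior αⱼ + observed count nⱼ.
Posterior concentration: (39.9, 7.9, 40.9), total = 88.7.
Joint mode component: (α_{AA}−1)/(Σα−K) = 38.9/85.7 = 0.4539.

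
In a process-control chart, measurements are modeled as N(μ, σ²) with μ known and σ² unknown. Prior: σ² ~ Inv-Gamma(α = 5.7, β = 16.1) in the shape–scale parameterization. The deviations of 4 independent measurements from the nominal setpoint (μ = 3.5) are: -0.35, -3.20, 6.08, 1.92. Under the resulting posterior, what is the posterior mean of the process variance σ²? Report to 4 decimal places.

With known mean μ and an Inverse-Gamma(α, β) prior on σ², the Normal likelihood is conjugate: posterior is Inv-Gamma(α + n/2, β + Σ(xᵢ−μ)²/2).
Σ(xᵢ−μ)² = (-0.35)² + (-3.20)² + (6.08)² + (1.92)² = 51.0153.
Posterior: Inv-Gamma(5.7 + 4/2, 16.1 + 51.0153/2) = Inv-Gamma(7.70, 41.60765).
E[σ²|data] = β/(α−1) = 41.60765/6.70 = 6.2101.

6.2101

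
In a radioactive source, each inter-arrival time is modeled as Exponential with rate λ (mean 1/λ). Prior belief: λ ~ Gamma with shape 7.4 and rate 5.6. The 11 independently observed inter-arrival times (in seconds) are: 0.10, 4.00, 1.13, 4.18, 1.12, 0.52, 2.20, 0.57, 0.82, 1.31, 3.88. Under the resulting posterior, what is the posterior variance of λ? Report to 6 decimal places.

With a Gamma(shape α, rate β) prior on the exponential rate λ, the posterior after n observations with total T = Σxᵢ is Gamma(α+n, β+T).
Sum of observations T = 19.83 seconds; n = 11.
Posterior: Gamma(7.4+11, 5.6+19.83) = Gamma(18.4, 25.43).
Var = α/β² = 0.028453.

0.028453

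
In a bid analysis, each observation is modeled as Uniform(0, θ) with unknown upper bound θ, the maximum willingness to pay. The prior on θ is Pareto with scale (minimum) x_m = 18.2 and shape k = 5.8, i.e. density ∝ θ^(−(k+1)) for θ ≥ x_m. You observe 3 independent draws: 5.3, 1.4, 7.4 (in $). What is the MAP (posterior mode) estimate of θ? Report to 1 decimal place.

18.2

A Pareto(scale x_m, shape k) prior on the upper bound θ of Uniform(0, θ) is conjugate: posterior is Pareto(max(x_m, max xᵢ), k + n).
Sample maximum = 7.4; prior scale x_m = 18.2 → posterior scale = max = 18.2.
Posterior shape = 5.8 + 3 = 8.8.
The Pareto density is decreasing on [x_m, ∞), so the mode is x_m = 18.2.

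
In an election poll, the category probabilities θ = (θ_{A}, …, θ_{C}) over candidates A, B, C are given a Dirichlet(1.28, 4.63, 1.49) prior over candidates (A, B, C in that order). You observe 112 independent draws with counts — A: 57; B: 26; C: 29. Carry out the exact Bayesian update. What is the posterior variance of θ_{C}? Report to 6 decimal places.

0.001579

The Dirichlet prior is conjugate to the Multinomial likelihood: each posterior αⱼ = prior αⱼ + observed count nⱼ.
Posterior concentration: (58.28, 30.63, 30.49), total = 119.40.
Var[θ_j] = α_j(Σα−α_j)/((Σα)²(Σα+1)) = 30.49·88.91/(119.40²·120.40) = 0.001579.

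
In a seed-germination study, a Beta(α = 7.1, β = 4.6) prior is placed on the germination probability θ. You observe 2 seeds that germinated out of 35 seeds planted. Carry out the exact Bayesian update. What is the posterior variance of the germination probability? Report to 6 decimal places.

0.003289

The Beta prior is conjugate to a Binomial/Bernoulli likelihood; the update adds successes to α and failures to β.
Posterior: Beta(α+k, β+n−k) = Beta(7.1+2, 4.6+33) = Beta(9.1, 37.6).
Var = αβ/((α+β)²(α+β+1)) = 9.1·37.6/(46.7²·47.7) = 0.003289.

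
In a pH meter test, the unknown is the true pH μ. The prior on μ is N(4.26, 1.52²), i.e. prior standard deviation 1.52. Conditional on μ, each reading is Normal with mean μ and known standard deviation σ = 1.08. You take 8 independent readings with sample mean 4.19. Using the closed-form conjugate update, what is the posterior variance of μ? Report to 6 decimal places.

0.137145

For Normal data with known variance σ², a Normal(μ₀, σ₀²) prior on μ is conjugate. Posterior precision = 1/σ₀² + n/σ²; posterior mean is the precision-weighted average of μ₀ and x̄.
σ₀² = 1.52² = 2.3104, σ² = 1.08² = 1.1664; σ² + n·σ₀² = 1.1664 + 8·2.3104 = 19.6496.
Posterior precision = 1/σ₀² + n/σ² = 1/2.3104 + 8/1.1664 = (σ² + n·σ₀²)/(σ₀²σ²) = 19.6496/(2.3104·1.1664); posterior variance σₙ² = σ₀²σ²/(σ² + n·σ₀²) = 2.3104·1.1664/19.6496 = 0.137145.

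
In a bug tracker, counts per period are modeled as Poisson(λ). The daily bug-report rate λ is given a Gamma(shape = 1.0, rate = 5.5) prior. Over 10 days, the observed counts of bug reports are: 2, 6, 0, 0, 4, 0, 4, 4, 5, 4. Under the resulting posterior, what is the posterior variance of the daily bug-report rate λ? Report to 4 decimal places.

With a Gamma(shape α, rate β) prior, the Poisson likelihood is conjugate: the posterior is Gamma(α + ΣXᵢ, β + n).
Sum of counts S = 29 over n = 10 days.
Posterior: Gamma(α+S, β+n) = Gamma(1.0+29, 5.5+10) = Gamma(30.0, 15.5).
Var = α/β² = 30.0/15.5² = 0.1249.

0.1249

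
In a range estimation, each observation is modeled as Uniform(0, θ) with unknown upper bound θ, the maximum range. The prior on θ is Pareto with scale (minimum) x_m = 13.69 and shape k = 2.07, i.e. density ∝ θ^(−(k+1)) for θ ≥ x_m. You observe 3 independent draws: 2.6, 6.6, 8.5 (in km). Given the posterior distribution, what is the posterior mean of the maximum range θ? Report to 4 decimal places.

17.0536

A Pareto(scale x_m, shape k) prior on the upper bound θ of Uniform(0, θ) is conjugate: posterior is Pareto(max(x_m, max xᵢ), k + n).
Sample maximum = 8.5; prior scale x_m = 13.69 → posterior scale = max = 13.69.
Posterior shape = 2.07 + 3 = 5.07.
E[θ|data] = k·x_m/(k−1) = 5.07·13.69/4.07 = 17.0536.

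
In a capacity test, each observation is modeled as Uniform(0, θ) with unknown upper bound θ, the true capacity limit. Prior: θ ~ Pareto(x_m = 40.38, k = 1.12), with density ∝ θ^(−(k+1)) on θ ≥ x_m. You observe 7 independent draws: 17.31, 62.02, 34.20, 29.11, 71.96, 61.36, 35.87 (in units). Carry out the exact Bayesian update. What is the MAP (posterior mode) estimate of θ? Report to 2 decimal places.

71.96

A Pareto(scale x_m, shape k) prior on the upper bound θ of Uniform(0, θ) is conjugate: posterior is Pareto(max(x_m, max xᵢ), k + n).
Sample maximum = 71.96; prior scale x_m = 40.38 → posterior scale = max = 71.96.
Posterior shape = 1.12 + 7 = 8.12.
The Pareto density is decreasing on [x_m, ∞), so the mode is x_m = 71.96.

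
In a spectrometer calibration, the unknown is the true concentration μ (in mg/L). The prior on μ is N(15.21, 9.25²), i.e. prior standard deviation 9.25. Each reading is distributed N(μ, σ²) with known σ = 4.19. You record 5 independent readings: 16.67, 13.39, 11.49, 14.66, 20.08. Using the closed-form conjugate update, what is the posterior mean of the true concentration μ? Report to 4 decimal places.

For Normal data with known variance σ², a Normal(μ₀, σ₀²) prior on μ is conjugate. Posterior precision = 1/σ₀² + n/σ²; posterior mean is the precision-weighted average of μ₀ and x̄.
Σxᵢ = 16.67 + 13.39 + 11.49 + 14.66 + 20.08 = 76.29, so n·x̄ = 76.29.
σ₀² = 9.25² = 85.5625, σ² = 4.19² = 17.5561; σ² + n·σ₀² = 17.5561 + 5·85.5625 = 445.3686.
Posterior mean = (μ₀/σ₀² + n·x̄/σ²)/(1/σ₀² + n/σ²) = (σ²·μ₀ + σ₀²·n·x̄)/(σ² + n·σ₀²) = (17.5561·15.21 + 85.5625·76.29)/445.3686 = 6794.591406/445.3686 = 15.2561.

15.2561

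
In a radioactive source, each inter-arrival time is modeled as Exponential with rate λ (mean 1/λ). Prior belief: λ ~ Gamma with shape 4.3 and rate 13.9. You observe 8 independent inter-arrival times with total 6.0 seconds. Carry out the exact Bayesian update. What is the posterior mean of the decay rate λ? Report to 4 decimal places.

With a Gamma(shape α, rate β) prior on the exponential rate λ, the posterior after n observations with total T = Σxᵢ is Gamma(α+n, β+T).
Posterior: Gamma(4.3+8, 13.9+6.0) = Gamma(12.3, 19.9).
Posterior mean of λ = α/β = 12.3/19.9 = 0.6181.

0.6181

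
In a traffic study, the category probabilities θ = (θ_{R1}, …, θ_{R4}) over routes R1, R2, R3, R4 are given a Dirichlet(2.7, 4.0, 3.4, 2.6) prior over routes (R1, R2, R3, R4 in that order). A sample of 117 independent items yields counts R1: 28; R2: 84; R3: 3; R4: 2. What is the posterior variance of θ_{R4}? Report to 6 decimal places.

The Dirichlet prior is conjugate to the Multinomial likelihood: each posterior αⱼ = prior αⱼ + observed count nⱼ.
Posterior concentration: (30.7, 88.0, 6.4, 4.6), total = 129.7.
Var[θ_j] = α_j(Σα−α_j)/((Σα)²(Σα+1)) = 4.6·125.1/(129.7²·130.7) = 0.000262.

0.000262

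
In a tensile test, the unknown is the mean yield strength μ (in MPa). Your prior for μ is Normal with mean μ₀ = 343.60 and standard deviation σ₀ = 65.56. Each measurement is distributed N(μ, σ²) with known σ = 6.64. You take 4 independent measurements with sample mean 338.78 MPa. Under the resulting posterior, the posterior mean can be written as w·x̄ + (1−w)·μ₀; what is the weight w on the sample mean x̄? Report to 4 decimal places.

0.9974

For Normal data with known variance σ², a Normal(μ₀, σ₀²) prior on μ is conjugate. Posterior precision = 1/σ₀² + n/σ²; posterior mean is the precision-weighted average of μ₀ and x̄.
σ₀² = 65.56² = 4298.1136, σ² = 6.64² = 44.0896. Prior precision 1/σ₀² = 1/4298.1136; data precision n/σ² = 4/44.0896.
w = (n/σ²)/(1/σ₀² + n/σ²) = n·σ₀²/(σ² + n·σ₀²) = 4·4298.1136/(44.0896 + 4·4298.1136) = 17192.4544/17236.544 = 0.9974.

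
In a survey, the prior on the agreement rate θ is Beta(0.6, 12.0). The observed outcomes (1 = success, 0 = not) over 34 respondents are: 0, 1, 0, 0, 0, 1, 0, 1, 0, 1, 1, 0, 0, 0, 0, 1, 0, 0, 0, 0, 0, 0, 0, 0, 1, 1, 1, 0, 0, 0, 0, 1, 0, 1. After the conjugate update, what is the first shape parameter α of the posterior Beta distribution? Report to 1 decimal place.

The Beta prior is conjugate to a Binomial/Bernoulli likelihood; the update adds successes to α and failures to β.
Posterior: Beta(α+k, β+n−k) = Beta(0.6+11, 12.0+23) = Beta(11.6, 35.0).
Posterior α = 11.6.

11.6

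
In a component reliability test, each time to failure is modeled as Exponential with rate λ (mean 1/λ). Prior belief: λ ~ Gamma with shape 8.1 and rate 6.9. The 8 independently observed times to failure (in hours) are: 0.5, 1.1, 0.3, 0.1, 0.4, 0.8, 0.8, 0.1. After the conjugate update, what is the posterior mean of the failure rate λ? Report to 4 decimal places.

With a Gamma(shape α, rate β) prior on the exponential rate λ, the posterior after n observations with total T = Σxᵢ is Gamma(α+n, β+T).
Sum of observations T = 4.1 hours; n = 8.
Posterior: Gamma(8.1+8, 6.9+4.1) = Gamma(16.1, 11.0).
Posterior mean of λ = α/β = 16.1/11.0 = 1.4636.

1.4636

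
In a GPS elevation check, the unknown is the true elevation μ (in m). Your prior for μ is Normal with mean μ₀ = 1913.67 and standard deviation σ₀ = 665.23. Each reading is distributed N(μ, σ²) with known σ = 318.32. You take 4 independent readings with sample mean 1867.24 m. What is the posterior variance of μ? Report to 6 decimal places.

23960.338207

For Normal data with known variance σ², a Normal(μ₀, σ₀²) prior on μ is conjugate. Posterior precision = 1/σ₀² + n/σ²; posterior mean is the precision-weighted average of μ₀ and x̄.
σ₀² = 665.23² = 442530.9529, σ² = 318.32² = 101327.6224; σ² + n·σ₀² = 101327.6224 + 4·442530.9529 = 1871451.434.
Posterior precision = 1/σ₀² + n/σ² = 1/442530.9529 + 4/101327.6224 = (σ² + n·σ₀²)/(σ₀²σ²) = 1871451.434/(442530.9529·101327.6224); posterior variance σₙ² = σ₀²σ²/(σ² + n·σ₀²) = 442530.9529·101327.6224/1871451.434 = 23960.338207.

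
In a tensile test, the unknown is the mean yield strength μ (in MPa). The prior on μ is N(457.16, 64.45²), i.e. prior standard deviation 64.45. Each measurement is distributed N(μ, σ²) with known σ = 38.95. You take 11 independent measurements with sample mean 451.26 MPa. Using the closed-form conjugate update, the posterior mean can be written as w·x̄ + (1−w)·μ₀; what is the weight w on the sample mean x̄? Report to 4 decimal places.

0.9679

For Normal data with known variance σ², a Normal(μ₀, σ₀²) prior on μ is conjugate. Posterior precision = 1/σ₀² + n/σ²; posterior mean is the precision-weighted average of μ₀ and x̄.
σ₀² = 64.45² = 4153.8025, σ² = 38.95² = 1517.1025. Prior precision 1/σ₀² = 1/4153.8025; data precision n/σ² = 11/1517.1025.
w = (n/σ²)/(1/σ₀² + n/σ²) = n·σ₀²/(σ² + n·σ₀²) = 11·4153.8025/(1517.1025 + 11·4153.8025) = 45691.8275/47208.93 = 0.9679.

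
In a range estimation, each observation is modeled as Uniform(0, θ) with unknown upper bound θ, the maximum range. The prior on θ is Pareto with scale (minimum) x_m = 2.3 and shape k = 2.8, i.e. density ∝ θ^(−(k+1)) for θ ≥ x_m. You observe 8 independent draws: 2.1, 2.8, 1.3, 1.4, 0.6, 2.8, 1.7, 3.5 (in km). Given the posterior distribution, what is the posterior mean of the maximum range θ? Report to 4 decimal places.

3.8571

A Pareto(scale x_m, shape k) prior on the upper bound θ of Uniform(0, θ) is conjugate: posterior is Pareto(max(x_m, max xᵢ), k + n).
Sample maximum = 3.5; prior scale x_m = 2.3 → posterior scale = max = 3.5.
Posterior shape = 2.8 + 8 = 10.8.
E[θ|data] = k·x_m/(k−1) = 10.8·3.5/9.8 = 3.8571.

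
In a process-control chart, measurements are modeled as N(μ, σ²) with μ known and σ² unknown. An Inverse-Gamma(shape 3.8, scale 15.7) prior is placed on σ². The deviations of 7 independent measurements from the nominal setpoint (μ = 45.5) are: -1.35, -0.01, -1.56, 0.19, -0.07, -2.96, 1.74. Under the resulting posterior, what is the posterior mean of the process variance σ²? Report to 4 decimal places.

3.7688

With known mean μ and an Inverse-Gamma(α, β) prior on σ², the Normal likelihood is conjugate: posterior is Inv-Gamma(α + n/2, β + Σ(xᵢ−μ)²/2).
Σ(xᵢ−μ)² = (-1.35)² + (-0.01)² + (-1.56)² + (0.19)² + (-0.07)² + (-2.96)² + (1.74)² = 16.0864.
Posterior: Inv-Gamma(3.8 + 7/2, 15.7 + 16.0864/2) = Inv-Gamma(7.30, 23.74320).
E[σ²|data] = β/(α−1) = 23.74320/6.30 = 3.7688.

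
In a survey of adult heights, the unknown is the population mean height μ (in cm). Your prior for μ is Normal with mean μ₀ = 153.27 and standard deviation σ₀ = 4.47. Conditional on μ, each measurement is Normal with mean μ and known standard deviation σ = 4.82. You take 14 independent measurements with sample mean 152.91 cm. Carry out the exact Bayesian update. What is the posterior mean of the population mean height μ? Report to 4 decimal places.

152.9376

For Normal data with known variance σ², a Normal(μ₀, σ₀²) prior on μ is conjugate. Posterior precision = 1/σ₀² + n/σ²; posterior mean is the precision-weighted average of μ₀ and x̄.
n·x̄ = 14·152.91 = 2140.74.
σ₀² = 4.47² = 19.9809, σ² = 4.82² = 23.2324; σ² + n·σ₀² = 23.2324 + 14·19.9809 = 302.965.
Posterior mean = (μ₀/σ₀² + n·x̄/σ²)/(1/σ₀² + n/σ²) = (σ²·μ₀ + σ₀²·n·x̄)/(σ² + n·σ₀²) = (23.2324·153.27 + 19.9809·2140.74)/302.965 = 46334.741814/302.965 = 152.9376.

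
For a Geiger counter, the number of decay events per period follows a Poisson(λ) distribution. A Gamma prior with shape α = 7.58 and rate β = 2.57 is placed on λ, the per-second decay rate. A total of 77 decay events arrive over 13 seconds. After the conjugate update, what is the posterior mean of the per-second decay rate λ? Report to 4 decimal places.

With a Gamma(shape α, rate β) prior, the Poisson likelihood is conjugate: the posterior is Gamma(α + ΣXᵢ, β + n).
Posterior: Gamma(α+S, β+n) = Gamma(7.58+77, 2.57+13) = Gamma(84.58, 15.57).
Posterior mean = α/β = 84.58/15.57 = 5.4322.

5.4322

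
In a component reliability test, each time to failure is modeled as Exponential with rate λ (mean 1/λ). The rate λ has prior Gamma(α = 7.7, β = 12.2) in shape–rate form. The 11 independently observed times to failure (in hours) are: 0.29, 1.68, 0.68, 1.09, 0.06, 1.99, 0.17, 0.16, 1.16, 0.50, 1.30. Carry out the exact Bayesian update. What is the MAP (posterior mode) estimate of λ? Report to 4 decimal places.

0.8318

With a Gamma(shape α, rate β) prior on the exponential rate λ, the posterior after n observations with total T = Σxᵢ is Gamma(α+n, β+T).
Sum of observations T = 9.08 hours; n = 11.
Posterior: Gamma(7.7+11, 12.2+9.08) = Gamma(18.7, 21.28).
Mode = (α−1)/β = 0.8318.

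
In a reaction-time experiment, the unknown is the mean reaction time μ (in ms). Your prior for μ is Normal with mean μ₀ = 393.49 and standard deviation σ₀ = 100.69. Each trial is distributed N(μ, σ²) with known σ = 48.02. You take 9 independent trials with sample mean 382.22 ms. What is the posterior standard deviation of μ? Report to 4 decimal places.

For Normal data with known variance σ², a Normal(μ₀, σ₀²) prior on μ is conjugate. Posterior precision = 1/σ₀² + n/σ²; posterior mean is the precision-weighted average of μ₀ and x̄.
σ₀² = 100.69² = 10138.4761, σ² = 48.02² = 2305.9204; σ² + n·σ₀² = 2305.9204 + 9·10138.4761 = 93552.2053.
Posterior precision = 1/σ₀² + n/σ² = 1/10138.4761 + 9/2305.9204 = (σ² + n·σ₀²)/(σ₀²σ²) = 93552.2053/(10138.4761·2305.9204); posterior variance σₙ² = σ₀²σ²/(σ² + n·σ₀²) = 10138.4761·2305.9204/93552.2053 = 249.898105.
Posterior SD = √σₙ² = √(10138.4761·2305.9204/93552.2053) = 15.8082.

15.8082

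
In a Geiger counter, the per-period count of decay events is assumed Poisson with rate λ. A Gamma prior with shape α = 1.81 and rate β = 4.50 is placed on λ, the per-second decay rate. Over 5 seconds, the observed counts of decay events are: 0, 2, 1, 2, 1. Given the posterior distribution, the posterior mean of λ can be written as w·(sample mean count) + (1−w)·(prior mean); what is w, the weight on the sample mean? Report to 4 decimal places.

0.5263

With a Gamma(shape α, rate β) prior, the Poisson likelihood is conjugate: the posterior is Gamma(α + ΣXᵢ, β + n).
Posterior mean = (α₀+S)/(β₀+n) = [n/(β₀+n)]·(S/n) + [β₀/(β₀+n)]·(α₀/β₀), so only n and β₀ enter the weight.
Weight on data w = n/(β₀+n) = 5/(4.50+5) = 5/9.50 = 0.5263.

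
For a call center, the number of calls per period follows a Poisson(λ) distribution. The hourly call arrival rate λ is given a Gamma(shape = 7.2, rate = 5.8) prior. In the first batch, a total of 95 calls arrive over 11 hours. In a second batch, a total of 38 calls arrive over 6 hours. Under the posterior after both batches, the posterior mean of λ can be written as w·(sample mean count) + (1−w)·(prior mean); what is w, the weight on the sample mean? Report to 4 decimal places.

0.7456

With a Gamma(shape α, rate β) prior, the Poisson likelihood is conjugate: the posterior is Gamma(α + ΣXᵢ, β + n).
Total number of hours: n = 11 + 6 = 17.
Posterior mean = (α₀+S)/(β₀+n) = [n/(β₀+n)]·(S/n) + [β₀/(β₀+n)]·(α₀/β₀), so only n and β₀ enter the weight.
Weight on data w = n/(β₀+n) = 17/(5.8+17) = 17/22.8 = 0.7456.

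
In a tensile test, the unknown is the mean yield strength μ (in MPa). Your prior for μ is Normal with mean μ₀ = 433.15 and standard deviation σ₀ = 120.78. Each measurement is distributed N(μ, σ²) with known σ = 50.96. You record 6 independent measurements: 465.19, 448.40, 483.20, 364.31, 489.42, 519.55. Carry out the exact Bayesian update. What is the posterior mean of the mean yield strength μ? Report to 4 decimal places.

For Normal data with known variance σ², a Normal(μ₀, σ₀²) prior on μ is conjugate. Posterior precision = 1/σ₀² + n/σ²; posterior mean is the precision-weighted average of μ₀ and x̄.
Σxᵢ = 465.19 + 448.40 + 483.20 + 364.31 + 489.42 + 519.55 = 2770.07, so n·x̄ = 2770.07.
σ₀² = 120.78² = 14587.8084, σ² = 50.96² = 2596.9216; σ² + n·σ₀² = 2596.9216 + 6·14587.8084 = 90123.772.
Posterior mean = (μ₀/σ₀² + n·x̄/σ²)/(1/σ₀² + n/σ²) = (σ²·μ₀ + σ₀²·n·x̄)/(σ² + n·σ₀²) = (2596.9216·433.15 + 14587.8084·2770.07)/90123.772 = 41534107.005628/90123.772 = 460.8563.

460.8563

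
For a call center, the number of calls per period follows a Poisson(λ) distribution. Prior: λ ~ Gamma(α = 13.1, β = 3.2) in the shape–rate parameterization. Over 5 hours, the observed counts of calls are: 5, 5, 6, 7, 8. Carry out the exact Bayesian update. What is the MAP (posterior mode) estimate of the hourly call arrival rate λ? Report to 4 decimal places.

With a Gamma(shape α, rate β) prior, the Poisson likelihood is conjugate: the posterior is Gamma(α + ΣXᵢ, β + n).
Sum of counts S = 31 over n = 5 hours.
Posterior: Gamma(α+S, β+n) = Gamma(13.1+31, 3.2+5) = Gamma(44.1, 8.2).
Mode of Gamma(α,β) for α≥1 is (α−1)/β = 43.1/8.2 = 5.2561.

5.2561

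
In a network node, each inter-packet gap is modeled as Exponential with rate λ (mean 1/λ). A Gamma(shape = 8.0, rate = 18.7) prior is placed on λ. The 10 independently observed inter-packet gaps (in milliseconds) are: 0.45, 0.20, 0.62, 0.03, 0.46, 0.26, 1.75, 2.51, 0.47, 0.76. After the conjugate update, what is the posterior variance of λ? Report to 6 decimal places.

0.026202

With a Gamma(shape α, rate β) prior on the exponential rate λ, the posterior after n observations with total T = Σxᵢ is Gamma(α+n, β+T).
Sum of observations T = 7.51 milliseconds; n = 10.
Posterior: Gamma(8.0+10, 18.7+7.51) = Gamma(18.0, 26.21).
Var = α/β² = 0.026202.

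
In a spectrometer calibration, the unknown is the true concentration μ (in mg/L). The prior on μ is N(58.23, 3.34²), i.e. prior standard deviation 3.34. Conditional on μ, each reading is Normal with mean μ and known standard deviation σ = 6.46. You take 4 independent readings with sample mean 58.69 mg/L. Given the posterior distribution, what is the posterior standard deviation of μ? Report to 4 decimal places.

For Normal data with known variance σ², a Normal(μ₀, σ₀²) prior on μ is conjugate. Posterior precision = 1/σ₀² + n/σ²; posterior mean is the precision-weighted average of μ₀ and x̄.
σ₀² = 3.34² = 11.1556, σ² = 6.46² = 41.7316; σ² + n·σ₀² = 41.7316 + 4·11.1556 = 86.354.
Posterior precision = 1/σ₀² + n/σ² = 1/11.1556 + 4/41.7316 = (σ² + n·σ₀²)/(σ₀²σ²) = 86.354/(11.1556·41.7316); posterior variance σₙ² = σ₀²σ²/(σ² + n·σ₀²) = 11.1556·41.7316/86.354 = 5.391077.
Posterior SD = √σₙ² = √(11.1556·41.7316/86.354) = 2.3219.

2.3219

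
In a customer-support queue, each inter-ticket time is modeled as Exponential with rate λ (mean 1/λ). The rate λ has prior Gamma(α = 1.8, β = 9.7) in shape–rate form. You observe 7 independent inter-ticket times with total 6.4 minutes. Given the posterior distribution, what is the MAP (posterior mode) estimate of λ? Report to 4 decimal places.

With a Gamma(shape α, rate β) prior on the exponential rate λ, the posterior after n observations with total T = Σxᵢ is Gamma(α+n, β+T).
Posterior: Gamma(1.8+7, 9.7+6.4) = Gamma(8.8, 16.1).
Mode = (α−1)/β = 0.4845.

0.4845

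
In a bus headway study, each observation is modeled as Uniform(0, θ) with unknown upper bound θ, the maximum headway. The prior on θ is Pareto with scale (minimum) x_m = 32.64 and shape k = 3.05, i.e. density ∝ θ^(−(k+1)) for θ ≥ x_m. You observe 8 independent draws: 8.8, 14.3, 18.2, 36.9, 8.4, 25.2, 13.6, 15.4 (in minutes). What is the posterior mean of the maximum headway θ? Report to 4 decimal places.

A Pareto(scale x_m, shape k) prior on the upper bound θ of Uniform(0, θ) is conjugate: posterior is Pareto(max(x_m, max xᵢ), k + n).
Sample maximum = 36.9; prior scale x_m = 32.64 → posterior scale = max = 36.90.
Posterior shape = 3.05 + 8 = 11.05.
E[θ|data] = k·x_m/(k−1) = 11.05·36.90/10.05 = 40.5716.

40.5716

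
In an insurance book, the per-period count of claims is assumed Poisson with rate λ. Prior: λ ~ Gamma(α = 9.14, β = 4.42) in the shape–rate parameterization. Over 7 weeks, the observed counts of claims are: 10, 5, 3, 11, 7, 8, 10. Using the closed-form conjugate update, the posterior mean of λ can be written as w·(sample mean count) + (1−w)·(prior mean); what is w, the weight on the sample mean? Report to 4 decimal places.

0.6130

With a Gamma(shape α, rate β) prior, the Poisson likelihood is conjugate: the posterior is Gamma(α + ΣXᵢ, β + n).
Posterior mean = (α₀+S)/(β₀+n) = [n/(β₀+n)]·(S/n) + [β₀/(β₀+n)]·(α₀/β₀), so only n and β₀ enter the weight.
Weight on data w = n/(β₀+n) = 7/(4.42+7) = 7/11.42 = 0.6130.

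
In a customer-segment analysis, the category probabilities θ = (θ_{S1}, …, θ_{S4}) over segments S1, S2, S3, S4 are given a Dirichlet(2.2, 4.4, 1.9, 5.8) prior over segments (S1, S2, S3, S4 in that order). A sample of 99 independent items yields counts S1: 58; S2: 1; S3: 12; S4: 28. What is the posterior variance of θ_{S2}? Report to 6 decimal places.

The Dirichlet prior is conjugate to the Multinomial likelihood: each posterior αⱼ = prior αⱼ + observed count nⱼ.
Posterior concentration: (60.2, 5.4, 13.9, 33.8), total = 113.3.
Var[θ_j] = α_j(Σα−α_j)/((Σα)²(Σα+1)) = 5.4·107.9/(113.3²·114.3) = 0.000397.

0.000397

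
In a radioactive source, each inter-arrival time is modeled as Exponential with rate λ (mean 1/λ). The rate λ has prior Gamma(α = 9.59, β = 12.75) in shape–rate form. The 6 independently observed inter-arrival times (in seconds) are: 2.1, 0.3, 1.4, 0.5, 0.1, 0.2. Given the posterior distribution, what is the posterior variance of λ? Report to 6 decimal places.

0.051790

With a Gamma(shape α, rate β) prior on the exponential rate λ, the posterior after n observations with total T = Σxᵢ is Gamma(α+n, β+T).
Sum of observations T = 4.6 seconds; n = 6.
Posterior: Gamma(9.59+6, 12.75+4.6) = Gamma(15.59, 17.35).
Var = α/β² = 0.051790.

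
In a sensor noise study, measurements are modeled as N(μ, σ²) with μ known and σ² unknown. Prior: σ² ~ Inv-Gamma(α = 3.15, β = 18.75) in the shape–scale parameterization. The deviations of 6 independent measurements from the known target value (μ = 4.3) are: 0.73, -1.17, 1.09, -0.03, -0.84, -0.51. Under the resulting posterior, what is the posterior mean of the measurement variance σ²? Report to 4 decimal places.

4.0346

With known mean μ and an Inverse-Gamma(α, β) prior on σ², the Normal likelihood is conjugate: posterior is Inv-Gamma(α + n/2, β + Σ(xᵢ−μ)²/2).
Σ(xᵢ−μ)² = (0.73)² + (-1.17)² + (1.09)² + (-0.03)² + (-0.84)² + (-0.51)² = 4.0565.
Posterior: Inv-Gamma(3.15 + 6/2, 18.75 + 4.0565/2) = Inv-Gamma(6.15, 20.77825).
E[σ²|data] = β/(α−1) = 20.77825/5.15 = 4.0346.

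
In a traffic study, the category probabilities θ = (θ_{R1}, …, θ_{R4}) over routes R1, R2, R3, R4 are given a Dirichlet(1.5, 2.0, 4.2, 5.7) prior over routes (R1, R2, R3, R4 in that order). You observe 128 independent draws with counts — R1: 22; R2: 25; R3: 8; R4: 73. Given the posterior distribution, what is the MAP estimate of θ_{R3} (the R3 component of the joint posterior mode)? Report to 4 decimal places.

0.0815

The Dirichlet prior is conjugate to the Multinomial likelihood: each posterior αⱼ = prior αⱼ + observed count nⱼ.
Posterior concentration: (23.5, 27.0, 12.2, 78.7), total = 141.4.
Joint mode component: (α_{R3}−1)/(Σα−K) = 11.2/137.4 = 0.0815.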